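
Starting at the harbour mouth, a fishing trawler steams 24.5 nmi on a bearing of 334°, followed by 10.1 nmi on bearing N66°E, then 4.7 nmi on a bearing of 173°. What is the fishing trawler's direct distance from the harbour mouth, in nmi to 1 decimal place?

Leg 1 (334°, 24.5 nmi): east 24.5 sin 334° = -10.74, north 24.5 cos 334° = 22.02
Leg 2 (N66°E, 10.1 nmi): east 10.1 sin 66° = 9.23, north 10.1 cos 66° = 4.11
Leg 3 (173°, 4.7 nmi): east 4.7 sin 173° = 0.57, north 4.7 cos 173° = -4.66
Net: -0.94 east, 21.46 north. Distance = √((-0.94)² + (21.46)²) = 21.484 nmi.

21.5 nmi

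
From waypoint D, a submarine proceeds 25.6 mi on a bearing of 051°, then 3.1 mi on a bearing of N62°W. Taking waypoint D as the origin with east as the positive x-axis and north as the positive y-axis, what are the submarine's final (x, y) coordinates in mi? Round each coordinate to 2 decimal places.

Leg 1 (051°, 25.6 mi): east 25.6 sin 51° = 19.89, north 25.6 cos 51° = 16.11
Leg 2 (N62°W, 3.1 mi): east 3.1 sin 298° = -2.74, north 3.1 cos 298° = 1.46
Summing: 17.16 mi east, 17.57 mi north → (17.16, 17.57).

(17.16, 17.57)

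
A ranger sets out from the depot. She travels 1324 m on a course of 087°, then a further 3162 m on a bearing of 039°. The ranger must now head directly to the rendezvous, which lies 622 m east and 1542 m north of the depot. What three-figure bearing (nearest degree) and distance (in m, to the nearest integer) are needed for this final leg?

Leg 1 (087°, 1324 m): east 1324 sin 87° = 1322.19, north 1324 cos 87° = 69.29
Leg 2 (039°, 3162 m): east 3162 sin 39° = 1989.91, north 3162 cos 39° = 2457.34
Current position: (3312.10, 2526.63). Target: (622, 1542). Remaining: Δeast = -2690.10, Δnorth = -984.63.
Bearing = atan2(-2690.10, -984.63) mod 360° = 249.90°; distance = √((-2690.10)² + (-984.63)²) = 2864.631 m.

250°, 2865 m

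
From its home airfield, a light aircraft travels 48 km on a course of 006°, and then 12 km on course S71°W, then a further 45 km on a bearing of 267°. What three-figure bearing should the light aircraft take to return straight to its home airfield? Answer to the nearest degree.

Leg 1 (006°, 48 km): east 48 sin 6° = 5.02, north 48 cos 6° = 47.74
Leg 2 (S71°W, 12 km): east 12 sin 251° = -11.35, north 12 cos 251° = -3.91
Leg 3 (267°, 45 km): east 45 sin 267° = -44.94, north 45 cos 267° = -2.36
Net displacement: -51.27 east, 41.48 north. Direction back to start is (51.27, -41.48): bearing = atan2(51.27, -41.48) mod 360° = 128.97° ≈ 129°.

129°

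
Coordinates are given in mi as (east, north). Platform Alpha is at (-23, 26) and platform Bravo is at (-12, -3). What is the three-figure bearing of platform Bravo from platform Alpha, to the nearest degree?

159°

Δeast = -12 − -23 = 11.00; Δnorth = -3 − 26 = -29.00.
Bearing = atan2(Δeast, Δnorth) mod 360° = 159.23° ≈ 159°.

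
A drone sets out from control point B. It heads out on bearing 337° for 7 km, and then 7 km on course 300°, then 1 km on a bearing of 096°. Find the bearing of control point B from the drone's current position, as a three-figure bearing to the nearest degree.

142°

Leg 1 (337°, 7 km): east 7 sin 337° = -2.74, north 7 cos 337° = 6.44
Leg 2 (300°, 7 km): east 7 sin 300° = -6.06, north 7 cos 300° = 3.50
Leg 3 (096°, 1 km): east 1 sin 96° = 0.99, north 1 cos 96° = -0.10
Net displacement: -7.80 east, 9.84 north. Direction back to start is (7.80, -9.84): bearing = atan2(7.80, -9.84) mod 360° = 141.58° ≈ 142°.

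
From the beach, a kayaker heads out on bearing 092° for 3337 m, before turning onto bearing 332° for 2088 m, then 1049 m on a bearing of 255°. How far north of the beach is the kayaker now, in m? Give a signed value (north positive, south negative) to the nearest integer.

Leg 1 (092°, 3337 m): east 3337 sin 92° = 3334.97, north 3337 cos 92° = -116.46
Leg 2 (332°, 2088 m): east 2088 sin 332° = -980.26, north 2088 cos 332° = 1843.59
Leg 3 (255°, 1049 m): east 1049 sin 255° = -1013.26, north 1049 cos 255° = -271.50
Net north component: 1455.63 m.

1456 m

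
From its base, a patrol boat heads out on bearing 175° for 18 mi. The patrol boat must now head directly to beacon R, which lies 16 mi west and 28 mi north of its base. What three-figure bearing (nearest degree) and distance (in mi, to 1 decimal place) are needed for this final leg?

339°, 49.2 mi

Leg 1 (175°, 18 mi): east 18 sin 175° = 1.57, north 18 cos 175° = -17.93
Current position: (1.57, -17.93). Target: (-16, 28). Remaining: Δeast = -17.57, Δnorth = 45.93.
Bearing = atan2(-17.57, 45.93) mod 360° = 339.07°; distance = √((-17.57)² + (45.93)²) = 49.177 mi.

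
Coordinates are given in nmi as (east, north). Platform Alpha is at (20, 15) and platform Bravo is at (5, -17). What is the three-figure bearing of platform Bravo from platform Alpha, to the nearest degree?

Δeast = 5 − 20 = -15.00; Δnorth = -17 − 15 = -32.00.
Bearing = atan2(Δeast, Δnorth) mod 360° = 205.11° ≈ 205°.

205°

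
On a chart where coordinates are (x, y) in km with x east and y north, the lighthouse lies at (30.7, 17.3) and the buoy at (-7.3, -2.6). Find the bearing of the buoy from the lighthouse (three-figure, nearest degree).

Δeast = -7.3 − 30.7 = -38.00; Δnorth = -2.6 − 17.3 = -19.90.
Bearing = atan2(Δeast, Δnorth) mod 360° = 242.36° ≈ 242°.

242°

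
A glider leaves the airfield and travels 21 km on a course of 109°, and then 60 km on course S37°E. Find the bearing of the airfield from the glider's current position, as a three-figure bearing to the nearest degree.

314°

Leg 1 (109°, 21 km): east 21 sin 109° = 19.86, north 21 cos 109° = -6.84
Leg 2 (S37°E, 60 km): east 60 sin 143° = 36.11, north 60 cos 143° = -47.92
Net displacement: 55.96 east, -54.76 north. Direction back to start is (-55.96, 54.76): bearing = atan2(-55.96, 54.76) mod 360° = 314.37° ≈ 314°.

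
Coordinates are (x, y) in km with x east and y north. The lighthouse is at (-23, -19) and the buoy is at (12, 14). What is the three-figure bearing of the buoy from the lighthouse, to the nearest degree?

Δeast = 12 − -23 = 35.00; Δnorth = 14 − -19 = 33.00.
Bearing = atan2(Δeast, Δnorth) mod 360° = 46.68° ≈ 047°.

047°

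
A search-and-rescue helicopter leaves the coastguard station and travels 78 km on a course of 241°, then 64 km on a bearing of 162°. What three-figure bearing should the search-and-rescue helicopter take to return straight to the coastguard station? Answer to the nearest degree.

026°

Leg 1 (241°, 78 km): east 78 sin 241° = -68.22, north 78 cos 241° = -37.82
Leg 2 (162°, 64 km): east 64 sin 162° = 19.78, north 64 cos 162° = -60.87
Net displacement: -48.44 east, -98.68 north. Direction back to start is (48.44, 98.68): bearing = atan2(48.44, 98.68) mod 360° = 26.15° ≈ 026°.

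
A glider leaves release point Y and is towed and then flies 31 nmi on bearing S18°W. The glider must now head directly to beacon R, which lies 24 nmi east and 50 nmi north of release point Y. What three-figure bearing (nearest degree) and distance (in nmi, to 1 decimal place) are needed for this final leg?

023°, 86.3 nmi

Leg 1 (S18°W, 31 nmi): east 31 sin 198° = -9.58, north 31 cos 198° = -29.48
Current position: (-9.58, -29.48). Target: (24, 50). Remaining: Δeast = 33.58, Δnorth = 79.48.
Bearing = atan2(33.58, 79.48) mod 360° = 22.90°; distance = √((33.58)² + (79.48)²) = 86.285 nmi.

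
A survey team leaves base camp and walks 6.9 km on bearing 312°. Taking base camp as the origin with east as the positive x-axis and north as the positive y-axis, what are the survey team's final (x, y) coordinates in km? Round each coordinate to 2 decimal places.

Leg 1 (312°, 6.9 km): east 6.9 sin 312° = -5.13, north 6.9 cos 312° = 4.62
Summing: -5.13 km east, 4.62 km north → (-5.13, 4.62).

(-5.13, 4.62)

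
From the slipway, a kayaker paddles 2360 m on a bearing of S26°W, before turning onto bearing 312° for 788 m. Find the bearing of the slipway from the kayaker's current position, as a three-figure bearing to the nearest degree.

045°

Leg 1 (S26°W, 2360 m): east 2360 sin 206° = -1034.56, north 2360 cos 206° = -2121.15
Leg 2 (312°, 788 m): east 788 sin 312° = -585.60, north 788 cos 312° = 527.27
Net displacement: -1620.15 east, -1593.88 north. Direction back to start is (1620.15, 1593.88): bearing = atan2(1620.15, 1593.88) mod 360° = 45.47° ≈ 045°.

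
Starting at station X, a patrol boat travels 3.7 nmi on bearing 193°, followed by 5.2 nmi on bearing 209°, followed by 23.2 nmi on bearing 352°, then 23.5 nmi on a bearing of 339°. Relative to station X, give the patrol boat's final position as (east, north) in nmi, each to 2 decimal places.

(-15.00, 36.76)

Leg 1 (193°, 3.7 nmi): east 3.7 sin 193° = -0.83, north 3.7 cos 193° = -3.61
Leg 2 (209°, 5.2 nmi): east 5.2 sin 209° = -2.52, north 5.2 cos 209° = -4.55
Leg 3 (352°, 23.2 nmi): east 23.2 sin 352° = -3.23, north 23.2 cos 352° = 22.97
Leg 4 (339°, 23.5 nmi): east 23.5 sin 339° = -8.42, north 23.5 cos 339° = 21.94
Summing: -15.00 nmi east, 36.76 nmi north → (-15.00, 36.76).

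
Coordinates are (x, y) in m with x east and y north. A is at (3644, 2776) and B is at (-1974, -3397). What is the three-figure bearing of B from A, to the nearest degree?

222°

Δeast = -1974 − 3644 = -5618.00; Δnorth = -3397 − 2776 = -6173.00.
Bearing = atan2(Δeast, Δnorth) mod 360° = 222.31° ≈ 222°.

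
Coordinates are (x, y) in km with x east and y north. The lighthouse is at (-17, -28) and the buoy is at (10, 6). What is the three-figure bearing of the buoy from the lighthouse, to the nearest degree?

038°

Δeast = 10 − -17 = 27.00; Δnorth = 6 − -28 = 34.00.
Bearing = atan2(Δeast, Δnorth) mod 360° = 38.45° ≈ 038°.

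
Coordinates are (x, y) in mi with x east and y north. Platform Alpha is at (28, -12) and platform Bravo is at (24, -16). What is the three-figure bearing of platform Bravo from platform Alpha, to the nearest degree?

Δeast = 24 − 28 = -4.00; Δnorth = -16 − -12 = -4.00.
Bearing = atan2(Δeast, Δnorth) mod 360° = 225.00° ≈ 225°.

225°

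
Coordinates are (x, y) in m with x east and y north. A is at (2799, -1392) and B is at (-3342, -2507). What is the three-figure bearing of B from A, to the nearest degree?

260°

Δeast = -3342 − 2799 = -6141.00; Δnorth = -2507 − -1392 = -1115.00.
Bearing = atan2(Δeast, Δnorth) mod 360° = 259.71° ≈ 260°.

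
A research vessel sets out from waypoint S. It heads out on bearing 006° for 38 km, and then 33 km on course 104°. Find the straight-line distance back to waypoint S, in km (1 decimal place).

Leg 1 (006°, 38 km): east 38 sin 6° = 3.97, north 38 cos 6° = 37.79
Leg 2 (104°, 33 km): east 33 sin 104° = 32.02, north 33 cos 104° = -7.98
Net: 35.99 east, 29.81 north. Distance = √((35.99)² + (29.81)²) = 46.733 km.

46.7 km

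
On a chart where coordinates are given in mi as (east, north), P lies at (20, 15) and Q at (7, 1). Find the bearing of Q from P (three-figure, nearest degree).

Δeast = 7 − 20 = -13.00; Δnorth = 1 − 15 = -14.00.
Bearing = atan2(Δeast, Δnorth) mod 360° = 222.88° ≈ 223°.

223°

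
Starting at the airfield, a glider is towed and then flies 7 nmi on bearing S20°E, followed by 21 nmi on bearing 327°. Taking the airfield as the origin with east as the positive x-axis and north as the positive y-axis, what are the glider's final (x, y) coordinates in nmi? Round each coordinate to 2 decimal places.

(-9.04, 11.03)

Leg 1 (S20°E, 7 nmi): east 7 sin 160° = 2.39, north 7 cos 160° = -6.58
Leg 2 (327°, 21 nmi): east 21 sin 327° = -11.44, north 21 cos 327° = 17.61
Summing: -9.04 nmi east, 11.03 nmi north → (-9.04, 11.03).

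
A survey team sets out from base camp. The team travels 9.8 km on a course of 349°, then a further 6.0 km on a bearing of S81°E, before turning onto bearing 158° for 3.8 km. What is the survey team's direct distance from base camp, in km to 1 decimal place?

Leg 1 (349°, 9.8 km): east 9.8 sin 349° = -1.87, north 9.8 cos 349° = 9.62
Leg 2 (S81°E, 6.0 km): east 6.0 sin 99° = 5.93, north 6.0 cos 99° = -0.94
Leg 3 (158°, 3.8 km): east 3.8 sin 158° = 1.42, north 3.8 cos 158° = -3.52
Net: 5.48 east, 5.16 north. Distance = √((5.48)² + (5.16)²) = 7.525 km.

7.5 km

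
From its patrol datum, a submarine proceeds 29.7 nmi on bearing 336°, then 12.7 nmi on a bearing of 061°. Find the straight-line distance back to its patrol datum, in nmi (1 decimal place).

33.3 nmi

Leg 1 (336°, 29.7 nmi): east 29.7 sin 336° = -12.08, north 29.7 cos 336° = 27.13
Leg 2 (061°, 12.7 nmi): east 12.7 sin 61° = 11.11, north 12.7 cos 61° = 6.16
Net: -0.97 east, 33.29 north. Distance = √((-0.97)² + (33.29)²) = 33.304 nmi.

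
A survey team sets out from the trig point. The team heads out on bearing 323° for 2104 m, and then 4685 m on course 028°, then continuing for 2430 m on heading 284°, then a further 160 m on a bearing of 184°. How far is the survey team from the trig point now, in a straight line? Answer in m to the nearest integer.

6408 m

Leg 1 (323°, 2104 m): east 2104 sin 323° = -1266.22, north 2104 cos 323° = 1680.33
Leg 2 (028°, 4685 m): east 4685 sin 28° = 2199.47, north 4685 cos 28° = 4136.61
Leg 3 (284°, 2430 m): east 2430 sin 284° = -2357.82, north 2430 cos 284° = 587.87
Leg 4 (184°, 160 m): east 160 sin 184° = -11.16, north 160 cos 184° = -159.61
Net: -1435.72 east, 6245.20 north. Distance = √((-1435.72)² + (6245.20)²) = 6408.105 m.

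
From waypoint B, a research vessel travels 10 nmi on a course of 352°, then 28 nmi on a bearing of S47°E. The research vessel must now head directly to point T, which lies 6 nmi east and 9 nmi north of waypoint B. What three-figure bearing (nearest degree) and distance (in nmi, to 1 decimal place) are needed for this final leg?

Leg 1 (352°, 10 nmi): east 10 sin 352° = -1.39, north 10 cos 352° = 9.90
Leg 2 (S47°E, 28 nmi): east 28 sin 133° = 20.48, north 28 cos 133° = -19.10
Current position: (19.09, -9.19). Target: (6, 9). Remaining: Δeast = -13.09, Δnorth = 18.19.
Bearing = atan2(-13.09, 18.19) mod 360° = 324.27°; distance = √((-13.09)² + (18.19)²) = 22.411 nmi.

324°, 22.4 nmi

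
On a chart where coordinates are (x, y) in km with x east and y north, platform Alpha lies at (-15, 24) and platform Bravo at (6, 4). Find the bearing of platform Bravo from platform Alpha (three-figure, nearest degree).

Δeast = 6 − -15 = 21.00; Δnorth = 4 − 24 = -20.00.
Bearing = atan2(Δeast, Δnorth) mod 360° = 133.60° ≈ 134°.

134°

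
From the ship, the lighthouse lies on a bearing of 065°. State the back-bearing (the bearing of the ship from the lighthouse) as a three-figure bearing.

Back-bearing = 065° + 180° = 245°.

245°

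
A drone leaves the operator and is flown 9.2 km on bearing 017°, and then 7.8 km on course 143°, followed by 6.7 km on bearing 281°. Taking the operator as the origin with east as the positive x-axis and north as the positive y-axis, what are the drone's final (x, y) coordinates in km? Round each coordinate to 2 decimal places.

Leg 1 (017°, 9.2 km): east 9.2 sin 17° = 2.69, north 9.2 cos 17° = 8.80
Leg 2 (143°, 7.8 km): east 7.8 sin 143° = 4.69, north 7.8 cos 143° = -6.23
Leg 3 (281°, 6.7 km): east 6.7 sin 281° = -6.58, north 6.7 cos 281° = 1.28
Summing: 0.81 km east, 3.85 km north → (0.81, 3.85).

(0.81, 3.85)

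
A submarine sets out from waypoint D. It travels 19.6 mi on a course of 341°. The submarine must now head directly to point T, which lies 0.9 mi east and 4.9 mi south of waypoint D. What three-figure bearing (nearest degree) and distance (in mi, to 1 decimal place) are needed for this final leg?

Leg 1 (341°, 19.6 mi): east 19.6 sin 341° = -6.38, north 19.6 cos 341° = 18.53
Current position: (-6.38, 18.53). Target: (0.9, -4.9). Remaining: Δeast = 7.28, Δnorth = -23.43.
Bearing = atan2(7.28, -23.43) mod 360° = 162.74°; distance = √((7.28)² + (-23.43)²) = 24.537 mi.

163°, 24.5 mi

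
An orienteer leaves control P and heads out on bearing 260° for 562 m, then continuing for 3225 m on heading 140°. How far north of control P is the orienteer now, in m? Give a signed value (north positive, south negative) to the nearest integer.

-2568 m

Leg 1 (260°, 562 m): east 562 sin 260° = -553.46, north 562 cos 260° = -97.59
Leg 2 (140°, 3225 m): east 3225 sin 140° = 2072.99, north 3225 cos 140° = -2470.49
Net north component: -2568.08 m.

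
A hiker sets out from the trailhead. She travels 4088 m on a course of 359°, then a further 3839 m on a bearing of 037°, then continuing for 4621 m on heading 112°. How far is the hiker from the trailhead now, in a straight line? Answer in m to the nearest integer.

Leg 1 (359°, 4088 m): east 4088 sin 359° = -71.35, north 4088 cos 359° = 4087.38
Leg 2 (037°, 3839 m): east 3839 sin 37° = 2310.37, north 3839 cos 37° = 3065.96
Leg 3 (112°, 4621 m): east 4621 sin 112° = 4284.52, north 4621 cos 112° = -1731.06
Net: 6523.54 east, 5422.28 north. Distance = √((6523.54)² + (5422.28)²) = 8482.789 m.

8483 m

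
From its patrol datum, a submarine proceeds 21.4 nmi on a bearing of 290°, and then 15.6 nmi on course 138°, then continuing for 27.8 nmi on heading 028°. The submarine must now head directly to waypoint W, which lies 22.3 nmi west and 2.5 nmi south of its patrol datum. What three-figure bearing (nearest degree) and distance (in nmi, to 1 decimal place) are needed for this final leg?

Leg 1 (290°, 21.4 nmi): east 21.4 sin 290° = -20.11, north 21.4 cos 290° = 7.32
Leg 2 (138°, 15.6 nmi): east 15.6 sin 138° = 10.44, north 15.6 cos 138° = -11.59
Leg 3 (028°, 27.8 nmi): east 27.8 sin 28° = 13.05, north 27.8 cos 28° = 24.55
Current position: (3.38, 20.27). Target: (-22.3, -2.5). Remaining: Δeast = -25.68, Δnorth = -22.77.
Bearing = atan2(-25.68, -22.77) mod 360° = 228.43°; distance = √((-25.68)² + (-22.77)²) = 34.323 nmi.

228°, 34.3 nmi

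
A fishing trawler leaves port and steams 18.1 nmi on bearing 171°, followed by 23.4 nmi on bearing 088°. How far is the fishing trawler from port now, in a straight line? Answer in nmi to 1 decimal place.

Leg 1 (171°, 18.1 nmi): east 18.1 sin 171° = 2.83, north 18.1 cos 171° = -17.88
Leg 2 (088°, 23.4 nmi): east 23.4 sin 88° = 23.39, north 23.4 cos 88° = 0.82
Net: 26.22 east, -17.06 north. Distance = √((26.22)² + (-17.06)²) = 31.279 nmi.

31.3 nmi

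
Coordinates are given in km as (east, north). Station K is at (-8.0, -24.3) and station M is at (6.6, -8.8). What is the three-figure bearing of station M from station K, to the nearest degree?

043°

Δeast = 6.6 − -8.0 = 14.60; Δnorth = -8.8 − -24.3 = 15.50.
Bearing = atan2(Δeast, Δnorth) mod 360° = 43.29° ≈ 043°.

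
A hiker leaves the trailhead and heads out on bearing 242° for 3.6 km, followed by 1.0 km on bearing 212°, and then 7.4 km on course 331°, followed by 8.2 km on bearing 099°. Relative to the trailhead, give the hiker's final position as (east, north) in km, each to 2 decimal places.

(0.80, 2.65)

Leg 1 (242°, 3.6 km): east 3.6 sin 242° = -3.18, north 3.6 cos 242° = -1.69
Leg 2 (212°, 1.0 km): east 1.0 sin 212° = -0.53, north 1.0 cos 212° = -0.85
Leg 3 (331°, 7.4 km): east 7.4 sin 331° = -3.59, north 7.4 cos 331° = 6.47
Leg 4 (099°, 8.2 km): east 8.2 sin 99° = 8.10, north 8.2 cos 99° = -1.28
Summing: 0.80 km east, 2.65 km north → (0.80, 2.65).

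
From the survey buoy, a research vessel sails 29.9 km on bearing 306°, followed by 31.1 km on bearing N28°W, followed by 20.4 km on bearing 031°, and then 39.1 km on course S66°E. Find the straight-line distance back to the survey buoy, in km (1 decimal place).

Leg 1 (306°, 29.9 km): east 29.9 sin 306° = -24.19, north 29.9 cos 306° = 17.57
Leg 2 (N28°W, 31.1 km): east 31.1 sin 332° = -14.60, north 31.1 cos 332° = 27.46
Leg 3 (031°, 20.4 km): east 20.4 sin 31° = 10.51, north 20.4 cos 31° = 17.49
Leg 4 (S66°E, 39.1 km): east 39.1 sin 114° = 35.72, north 39.1 cos 114° = -15.90
Net: 7.44 east, 46.62 north. Distance = √((7.44)² + (46.62)²) = 47.207 km.

47.2 km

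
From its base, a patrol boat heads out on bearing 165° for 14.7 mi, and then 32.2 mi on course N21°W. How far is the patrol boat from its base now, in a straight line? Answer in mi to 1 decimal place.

17.6 mi

Leg 1 (165°, 14.7 mi): east 14.7 sin 165° = 3.80, north 14.7 cos 165° = -14.20
Leg 2 (N21°W, 32.2 mi): east 32.2 sin 339° = -11.54, north 32.2 cos 339° = 30.06
Net: -7.73 east, 15.86 north. Distance = √((-7.73)² + (15.86)²) = 17.648 mi.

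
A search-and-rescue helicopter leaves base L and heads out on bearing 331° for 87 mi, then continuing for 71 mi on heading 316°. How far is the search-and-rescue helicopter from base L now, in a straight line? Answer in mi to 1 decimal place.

Leg 1 (331°, 87 mi): east 87 sin 331° = -42.18, north 87 cos 331° = 76.09
Leg 2 (316°, 71 mi): east 71 sin 316° = -49.32, north 71 cos 316° = 51.07
Net: -91.50 east, 127.17 north. Distance = √((-91.50)² + (127.17)²) = 156.662 mi.

156.7 mi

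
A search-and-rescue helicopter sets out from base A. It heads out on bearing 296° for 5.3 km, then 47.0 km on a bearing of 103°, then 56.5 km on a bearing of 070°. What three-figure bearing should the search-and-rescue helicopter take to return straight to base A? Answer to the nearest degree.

263°

Leg 1 (296°, 5.3 km): east 5.3 sin 296° = -4.76, north 5.3 cos 296° = 2.32
Leg 2 (103°, 47.0 km): east 47.0 sin 103° = 45.80, north 47.0 cos 103° = -10.57
Leg 3 (070°, 56.5 km): east 56.5 sin 70° = 53.09, north 56.5 cos 70° = 19.32
Net displacement: 94.12 east, 11.07 north. Direction back to start is (-94.12, -11.07): bearing = atan2(-94.12, -11.07) mod 360° = 263.29° ≈ 263°.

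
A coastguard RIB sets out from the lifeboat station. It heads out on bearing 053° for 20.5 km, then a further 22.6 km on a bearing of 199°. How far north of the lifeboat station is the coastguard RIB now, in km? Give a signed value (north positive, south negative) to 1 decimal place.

-9.0 km

Leg 1 (053°, 20.5 km): east 20.5 sin 53° = 16.37, north 20.5 cos 53° = 12.34
Leg 2 (199°, 22.6 km): east 22.6 sin 199° = -7.36, north 22.6 cos 199° = -21.37
Net north component: -9.03 km.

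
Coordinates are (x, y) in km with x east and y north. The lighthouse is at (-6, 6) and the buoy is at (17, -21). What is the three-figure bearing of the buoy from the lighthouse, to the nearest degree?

Δeast = 17 − -6 = 23.00; Δnorth = -21 − 6 = -27.00.
Bearing = atan2(Δeast, Δnorth) mod 360° = 139.57° ≈ 140°.

140°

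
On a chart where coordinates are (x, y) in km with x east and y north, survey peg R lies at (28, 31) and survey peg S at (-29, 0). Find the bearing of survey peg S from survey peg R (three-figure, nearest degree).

Δeast = -29 − 28 = -57.00; Δnorth = 0 − 31 = -31.00.
Bearing = atan2(Δeast, Δnorth) mod 360° = 241.46° ≈ 241°.

241°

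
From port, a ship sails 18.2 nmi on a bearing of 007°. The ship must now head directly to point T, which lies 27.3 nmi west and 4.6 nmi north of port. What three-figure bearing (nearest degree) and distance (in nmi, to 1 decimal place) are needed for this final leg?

Leg 1 (007°, 18.2 nmi): east 18.2 sin 7° = 2.22, north 18.2 cos 7° = 18.06
Current position: (2.22, 18.06). Target: (-27.3, 4.6). Remaining: Δeast = -29.52, Δnorth = -13.46.
Bearing = atan2(-29.52, -13.46) mod 360° = 245.48°; distance = √((-29.52)² + (-13.46)²) = 32.444 nmi.

245°, 32.4 nmi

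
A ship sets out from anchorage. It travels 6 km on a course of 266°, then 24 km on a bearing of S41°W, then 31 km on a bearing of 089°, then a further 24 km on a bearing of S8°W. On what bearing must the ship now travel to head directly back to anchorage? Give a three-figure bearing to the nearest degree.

352°

Leg 1 (266°, 6 km): east 6 sin 266° = -5.99, north 6 cos 266° = -0.42
Leg 2 (S41°W, 24 km): east 24 sin 221° = -15.75, north 24 cos 221° = -18.11
Leg 3 (089°, 31 km): east 31 sin 89° = 31.00, north 31 cos 89° = 0.54
Leg 4 (S8°W, 24 km): east 24 sin 188° = -3.34, north 24 cos 188° = -23.77
Net displacement: 5.92 east, -41.76 north. Direction back to start is (-5.92, 41.76): bearing = atan2(-5.92, 41.76) mod 360° = 351.92° ≈ 352°.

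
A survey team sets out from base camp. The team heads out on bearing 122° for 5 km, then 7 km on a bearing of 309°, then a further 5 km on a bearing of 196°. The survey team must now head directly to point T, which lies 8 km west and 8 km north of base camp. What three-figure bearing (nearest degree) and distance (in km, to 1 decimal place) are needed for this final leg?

Leg 1 (122°, 5 km): east 5 sin 122° = 4.24, north 5 cos 122° = -2.65
Leg 2 (309°, 7 km): east 7 sin 309° = -5.44, north 7 cos 309° = 4.41
Leg 3 (196°, 5 km): east 5 sin 196° = -1.38, north 5 cos 196° = -4.81
Current position: (-2.58, -3.05). Target: (-8, 8). Remaining: Δeast = -5.42, Δnorth = 11.05.
Bearing = atan2(-5.42, 11.05) mod 360° = 333.87°; distance = √((-5.42)² + (11.05)²) = 12.309 km.

334°, 12.3 km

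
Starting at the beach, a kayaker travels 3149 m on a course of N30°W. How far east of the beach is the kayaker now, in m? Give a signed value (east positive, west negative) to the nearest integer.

-1575 m

Leg 1 (N30°W, 3149 m): east 3149 sin 330° = -1574.50, north 3149 cos 330° = 2727.11
Net east component: -1574.50 m.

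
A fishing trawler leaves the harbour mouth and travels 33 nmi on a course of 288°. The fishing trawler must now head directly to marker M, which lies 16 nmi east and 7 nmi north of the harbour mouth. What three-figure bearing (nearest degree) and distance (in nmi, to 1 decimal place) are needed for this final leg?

Leg 1 (288°, 33 nmi): east 33 sin 288° = -31.38, north 33 cos 288° = 10.20
Current position: (-31.38, 10.20). Target: (16, 7). Remaining: Δeast = 47.38, Δnorth = -3.20.
Bearing = atan2(47.38, -3.20) mod 360° = 93.86°; distance = √((47.38)² + (-3.20)²) = 47.493 nmi.

094°, 47.5 nmi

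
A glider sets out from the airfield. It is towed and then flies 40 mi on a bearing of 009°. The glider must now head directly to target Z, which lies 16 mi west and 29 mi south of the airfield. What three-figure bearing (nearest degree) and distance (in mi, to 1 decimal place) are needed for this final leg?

Leg 1 (009°, 40 mi): east 40 sin 9° = 6.26, north 40 cos 9° = 39.51
Current position: (6.26, 39.51). Target: (-16, -29). Remaining: Δeast = -22.26, Δnorth = -68.51.
Bearing = atan2(-22.26, -68.51) mod 360° = 198.00°; distance = √((-22.26)² + (-68.51)²) = 72.032 mi.

198°, 72.0 mi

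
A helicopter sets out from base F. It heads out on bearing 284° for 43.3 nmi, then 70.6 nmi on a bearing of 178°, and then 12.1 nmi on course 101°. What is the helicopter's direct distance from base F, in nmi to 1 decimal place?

Leg 1 (284°, 43.3 nmi): east 43.3 sin 284° = -42.01, north 43.3 cos 284° = 10.48
Leg 2 (178°, 70.6 nmi): east 70.6 sin 178° = 2.46, north 70.6 cos 178° = -70.56
Leg 3 (101°, 12.1 nmi): east 12.1 sin 101° = 11.88, north 12.1 cos 101° = -2.31
Net: -27.67 east, -62.39 north. Distance = √((-27.67)² + (-62.39)²) = 68.252 nmi.

68.3 nmi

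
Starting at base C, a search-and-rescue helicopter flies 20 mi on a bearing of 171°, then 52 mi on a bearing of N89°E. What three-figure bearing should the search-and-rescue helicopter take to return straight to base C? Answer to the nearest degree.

289°

Leg 1 (171°, 20 mi): east 20 sin 171° = 3.13, north 20 cos 171° = -19.75
Leg 2 (N89°E, 52 mi): east 52 sin 89° = 51.99, north 52 cos 89° = 0.91
Net displacement: 55.12 east, -18.85 north. Direction back to start is (-55.12, 18.85): bearing = atan2(-55.12, 18.85) mod 360° = 288.88° ≈ 289°.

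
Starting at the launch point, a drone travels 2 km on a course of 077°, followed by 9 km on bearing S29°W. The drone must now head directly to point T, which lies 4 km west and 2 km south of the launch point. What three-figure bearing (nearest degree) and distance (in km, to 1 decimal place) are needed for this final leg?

344°, 5.6 km

Leg 1 (077°, 2 km): east 2 sin 77° = 1.95, north 2 cos 77° = 0.45
Leg 2 (S29°W, 9 km): east 9 sin 209° = -4.36, north 9 cos 209° = -7.87
Current position: (-2.41, -7.42). Target: (-4, -2). Remaining: Δeast = -1.59, Δnorth = 5.42.
Bearing = atan2(-1.59, 5.42) mod 360° = 343.70°; distance = √((-1.59)² + (5.42)²) = 5.649 km.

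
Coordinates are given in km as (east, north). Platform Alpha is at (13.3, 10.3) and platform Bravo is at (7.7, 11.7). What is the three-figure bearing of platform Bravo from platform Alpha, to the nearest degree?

Δeast = 7.7 − 13.3 = -5.60; Δnorth = 11.7 − 10.3 = 1.40.
Bearing = atan2(Δeast, Δnorth) mod 360° = 284.04° ≈ 284°.

284°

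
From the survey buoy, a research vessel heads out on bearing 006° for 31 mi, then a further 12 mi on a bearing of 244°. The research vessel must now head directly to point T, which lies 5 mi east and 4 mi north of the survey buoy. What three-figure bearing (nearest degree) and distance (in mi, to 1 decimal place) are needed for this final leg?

150°, 25.0 mi

Leg 1 (006°, 31 mi): east 31 sin 6° = 3.24, north 31 cos 6° = 30.83
Leg 2 (244°, 12 mi): east 12 sin 244° = -10.79, north 12 cos 244° = -5.26
Current position: (-7.55, 25.57). Target: (5, 4). Remaining: Δeast = 12.55, Δnorth = -21.57.
Bearing = atan2(12.55, -21.57) mod 360° = 149.82°; distance = √((12.55)² + (-21.57)²) = 24.953 mi.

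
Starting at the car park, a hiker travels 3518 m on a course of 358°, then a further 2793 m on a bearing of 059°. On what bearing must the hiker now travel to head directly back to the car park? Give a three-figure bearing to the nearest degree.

205°

Leg 1 (358°, 3518 m): east 3518 sin 358° = -122.78, north 3518 cos 358° = 3515.86
Leg 2 (059°, 2793 m): east 2793 sin 59° = 2394.07, north 2793 cos 59° = 1438.50
Net displacement: 2271.29 east, 4954.36 north. Direction back to start is (-2271.29, -4954.36): bearing = atan2(-2271.29, -4954.36) mod 360° = 204.63° ≈ 205°.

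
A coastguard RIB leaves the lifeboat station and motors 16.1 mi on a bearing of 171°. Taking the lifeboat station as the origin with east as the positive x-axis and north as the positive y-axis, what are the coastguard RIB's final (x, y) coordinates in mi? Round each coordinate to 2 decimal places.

Leg 1 (171°, 16.1 mi): east 16.1 sin 171° = 2.52, north 16.1 cos 171° = -15.90
Summing: 2.52 mi east, -15.90 mi north → (2.52, -15.90).

(2.52, -15.90)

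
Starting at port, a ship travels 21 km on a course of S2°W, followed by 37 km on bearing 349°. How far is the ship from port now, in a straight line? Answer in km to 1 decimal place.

Leg 1 (S2°W, 21 km): east 21 sin 182° = -0.73, north 21 cos 182° = -20.99
Leg 2 (349°, 37 km): east 37 sin 349° = -7.06, north 37 cos 349° = 36.32
Net: -7.79 east, 15.33 north. Distance = √((-7.79)² + (15.33)²) = 17.200 km.

17.2 km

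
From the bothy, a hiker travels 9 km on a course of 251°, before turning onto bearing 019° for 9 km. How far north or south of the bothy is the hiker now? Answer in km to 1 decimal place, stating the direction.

5.6 km north

Leg 1 (251°, 9 km): east 9 sin 251° = -8.51, north 9 cos 251° = -2.93
Leg 2 (019°, 9 km): east 9 sin 19° = 2.93, north 9 cos 19° = 8.51
Net north component: 5.58 km.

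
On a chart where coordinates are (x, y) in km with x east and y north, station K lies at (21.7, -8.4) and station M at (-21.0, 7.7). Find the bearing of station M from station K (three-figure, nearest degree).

Δeast = -21.0 − 21.7 = -42.70; Δnorth = 7.7 − -8.4 = 16.10.
Bearing = atan2(Δeast, Δnorth) mod 360° = 290.66° ≈ 291°.

291°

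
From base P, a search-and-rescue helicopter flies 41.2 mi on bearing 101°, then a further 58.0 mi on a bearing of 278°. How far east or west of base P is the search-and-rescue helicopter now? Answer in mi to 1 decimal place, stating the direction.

Leg 1 (101°, 41.2 mi): east 41.2 sin 101° = 40.44, north 41.2 cos 101° = -7.86
Leg 2 (278°, 58.0 mi): east 58.0 sin 278° = -57.44, north 58.0 cos 278° = 8.07
Net east component: -16.99 mi.

17.0 mi west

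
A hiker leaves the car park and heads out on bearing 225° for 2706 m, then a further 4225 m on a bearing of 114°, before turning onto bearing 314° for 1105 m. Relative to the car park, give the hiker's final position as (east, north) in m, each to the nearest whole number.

(1151, -2864)

Leg 1 (225°, 2706 m): east 2706 sin 225° = -1913.43, north 2706 cos 225° = -1913.43
Leg 2 (114°, 4225 m): east 4225 sin 114° = 3859.73, north 4225 cos 114° = -1718.46
Leg 3 (314°, 1105 m): east 1105 sin 314° = -794.87, north 1105 cos 314° = 767.60
Summing: 1151.43 m east, -2864.30 m north → (1151, -2864).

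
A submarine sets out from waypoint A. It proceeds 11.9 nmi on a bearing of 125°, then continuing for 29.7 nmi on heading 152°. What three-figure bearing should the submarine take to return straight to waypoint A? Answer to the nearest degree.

324°

Leg 1 (125°, 11.9 nmi): east 11.9 sin 125° = 9.75, north 11.9 cos 125° = -6.83
Leg 2 (152°, 29.7 nmi): east 29.7 sin 152° = 13.94, north 29.7 cos 152° = -26.22
Net displacement: 23.69 east, -33.05 north. Direction back to start is (-23.69, 33.05): bearing = atan2(-23.69, 33.05) mod 360° = 324.37° ≈ 324°.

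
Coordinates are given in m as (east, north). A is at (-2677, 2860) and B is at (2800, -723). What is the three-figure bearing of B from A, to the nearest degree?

Δeast = 2800 − -2677 = 5477.00; Δnorth = -723 − 2860 = -3583.00.
Bearing = atan2(Δeast, Δnorth) mod 360° = 123.19° ≈ 123°.

123°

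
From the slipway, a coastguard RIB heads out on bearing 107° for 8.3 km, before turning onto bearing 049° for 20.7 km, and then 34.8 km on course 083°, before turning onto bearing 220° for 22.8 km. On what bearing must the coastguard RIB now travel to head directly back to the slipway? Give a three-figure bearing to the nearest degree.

Leg 1 (107°, 8.3 km): east 8.3 sin 107° = 7.94, north 8.3 cos 107° = -2.43
Leg 2 (049°, 20.7 km): east 20.7 sin 49° = 15.62, north 20.7 cos 49° = 13.58
Leg 3 (083°, 34.8 km): east 34.8 sin 83° = 34.54, north 34.8 cos 83° = 4.24
Leg 4 (220°, 22.8 km): east 22.8 sin 220° = -14.66, north 22.8 cos 220° = -17.47
Net displacement: 43.44 east, -2.07 north. Direction back to start is (-43.44, 2.07): bearing = atan2(-43.44, 2.07) mod 360° = 272.73° ≈ 273°.

273°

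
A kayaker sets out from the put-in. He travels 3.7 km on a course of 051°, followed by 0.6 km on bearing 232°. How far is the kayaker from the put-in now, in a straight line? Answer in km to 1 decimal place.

3.1 km

Leg 1 (051°, 3.7 km): east 3.7 sin 51° = 2.88, north 3.7 cos 51° = 2.33
Leg 2 (232°, 0.6 km): east 0.6 sin 232° = -0.47, north 0.6 cos 232° = -0.37
Net: 2.40 east, 1.96 north. Distance = √((2.40)² + (1.96)²) = 3.100 km.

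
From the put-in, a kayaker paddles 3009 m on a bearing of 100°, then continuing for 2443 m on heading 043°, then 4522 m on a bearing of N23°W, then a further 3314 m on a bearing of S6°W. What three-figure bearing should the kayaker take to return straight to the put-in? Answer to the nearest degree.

Leg 1 (100°, 3009 m): east 3009 sin 100° = 2963.29, north 3009 cos 100° = -522.51
Leg 2 (043°, 2443 m): east 2443 sin 43° = 1666.12, north 2443 cos 43° = 1786.70
Leg 3 (N23°W, 4522 m): east 4522 sin 337° = -1766.89, north 4522 cos 337° = 4162.52
Leg 4 (S6°W, 3314 m): east 3314 sin 186° = -346.41, north 3314 cos 186° = -3295.85
Net displacement: 2516.12 east, 2130.87 north. Direction back to start is (-2516.12, -2130.87): bearing = atan2(-2516.12, -2130.87) mod 360° = 229.74° ≈ 230°.

230°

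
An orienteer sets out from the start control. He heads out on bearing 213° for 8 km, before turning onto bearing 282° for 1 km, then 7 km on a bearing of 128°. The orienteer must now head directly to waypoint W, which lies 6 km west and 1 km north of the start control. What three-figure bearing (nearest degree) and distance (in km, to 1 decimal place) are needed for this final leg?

332°, 13.3 km

Leg 1 (213°, 8 km): east 8 sin 213° = -4.36, north 8 cos 213° = -6.71
Leg 2 (282°, 1 km): east 1 sin 282° = -0.98, north 1 cos 282° = 0.21
Leg 3 (128°, 7 km): east 7 sin 128° = 5.52, north 7 cos 128° = -4.31
Current position: (0.18, -10.81). Target: (-6, 1). Remaining: Δeast = -6.18, Δnorth = 11.81.
Bearing = atan2(-6.18, 11.81) mod 360° = 332.38°; distance = √((-6.18)² + (11.81)²) = 13.331 km.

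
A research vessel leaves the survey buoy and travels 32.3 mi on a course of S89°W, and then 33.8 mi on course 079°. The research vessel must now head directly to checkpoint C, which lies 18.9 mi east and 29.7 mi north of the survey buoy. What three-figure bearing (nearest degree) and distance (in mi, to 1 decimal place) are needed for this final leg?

Leg 1 (S89°W, 32.3 mi): east 32.3 sin 269° = -32.30, north 32.3 cos 269° = -0.56
Leg 2 (079°, 33.8 mi): east 33.8 sin 79° = 33.18, north 33.8 cos 79° = 6.45
Current position: (0.88, 5.89). Target: (18.9, 29.7). Remaining: Δeast = 18.02, Δnorth = 23.81.
Bearing = atan2(18.02, 23.81) mod 360° = 37.11°; distance = √((18.02)² + (23.81)²) = 29.861 mi.

037°, 29.9 mi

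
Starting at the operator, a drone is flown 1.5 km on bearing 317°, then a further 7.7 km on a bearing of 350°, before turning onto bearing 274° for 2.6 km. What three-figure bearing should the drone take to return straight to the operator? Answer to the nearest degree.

151°

Leg 1 (317°, 1.5 km): east 1.5 sin 317° = -1.02, north 1.5 cos 317° = 1.10
Leg 2 (350°, 7.7 km): east 7.7 sin 350° = -1.34, north 7.7 cos 350° = 7.58
Leg 3 (274°, 2.6 km): east 2.6 sin 274° = -2.59, north 2.6 cos 274° = 0.18
Net displacement: -4.95 east, 8.86 north. Direction back to start is (4.95, -8.86): bearing = atan2(4.95, -8.86) mod 360° = 150.79° ≈ 151°.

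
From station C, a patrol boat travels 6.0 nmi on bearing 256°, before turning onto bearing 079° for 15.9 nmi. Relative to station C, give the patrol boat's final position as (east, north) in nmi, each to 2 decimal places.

(9.79, 1.58)

Leg 1 (256°, 6.0 nmi): east 6.0 sin 256° = -5.82, north 6.0 cos 256° = -1.45
Leg 2 (079°, 15.9 nmi): east 15.9 sin 79° = 15.61, north 15.9 cos 79° = 3.03
Summing: 9.79 nmi east, 1.58 nmi north → (9.79, 1.58).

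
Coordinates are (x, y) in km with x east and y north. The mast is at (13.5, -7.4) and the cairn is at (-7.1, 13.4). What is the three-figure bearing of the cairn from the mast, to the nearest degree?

Δeast = -7.1 − 13.5 = -20.60; Δnorth = 13.4 − -7.4 = 20.80.
Bearing = atan2(Δeast, Δnorth) mod 360° = 315.28° ≈ 315°.

315°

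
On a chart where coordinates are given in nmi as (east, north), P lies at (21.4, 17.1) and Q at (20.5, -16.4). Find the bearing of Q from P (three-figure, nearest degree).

182°

Δeast = 20.5 − 21.4 = -0.90; Δnorth = -16.4 − 17.1 = -33.50.
Bearing = atan2(Δeast, Δnorth) mod 360° = 181.54° ≈ 182°.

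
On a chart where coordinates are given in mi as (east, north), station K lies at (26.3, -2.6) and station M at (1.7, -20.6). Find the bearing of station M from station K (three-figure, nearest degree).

234°

Δeast = 1.7 − 26.3 = -24.60; Δnorth = -20.6 − -2.6 = -18.00.
Bearing = atan2(Δeast, Δnorth) mod 360° = 233.81° ≈ 234°.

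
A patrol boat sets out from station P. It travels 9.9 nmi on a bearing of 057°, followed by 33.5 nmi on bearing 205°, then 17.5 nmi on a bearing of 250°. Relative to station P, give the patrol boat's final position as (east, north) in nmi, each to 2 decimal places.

(-22.30, -30.95)

Leg 1 (057°, 9.9 nmi): east 9.9 sin 57° = 8.30, north 9.9 cos 57° = 5.39
Leg 2 (205°, 33.5 nmi): east 33.5 sin 205° = -14.16, north 33.5 cos 205° = -30.36
Leg 3 (250°, 17.5 nmi): east 17.5 sin 250° = -16.44, north 17.5 cos 250° = -5.99
Summing: -22.30 nmi east, -30.95 nmi north → (-22.30, -30.95).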